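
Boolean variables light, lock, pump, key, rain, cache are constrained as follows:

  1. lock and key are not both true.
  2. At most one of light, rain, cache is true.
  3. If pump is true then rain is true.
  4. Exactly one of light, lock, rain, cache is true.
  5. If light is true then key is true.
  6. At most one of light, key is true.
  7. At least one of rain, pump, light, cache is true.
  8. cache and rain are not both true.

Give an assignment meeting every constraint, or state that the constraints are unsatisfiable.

light=F, lock=F, pump=F, key=F, rain=F, cache=T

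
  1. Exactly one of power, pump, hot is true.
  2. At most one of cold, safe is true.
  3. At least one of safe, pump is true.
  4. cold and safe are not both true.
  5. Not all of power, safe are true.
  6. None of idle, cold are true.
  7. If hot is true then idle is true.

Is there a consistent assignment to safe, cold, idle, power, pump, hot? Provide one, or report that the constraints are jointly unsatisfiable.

safe=F; cold=F; idle=F; power=F; pump=T; hot=F

  (1) {power, pump, hot}: 1 true — exactly one ✓
  (2) {cold, safe}: 0 true — at most one ✓
  (3) {safe, pump}: 1 true — at least one ✓
  (4) cold=F, safe=F — not both ✓
  (5) {power, safe}: 0/2 true — not all ✓
  (6) {idle, cold}: 0 true — none ✓
  (7) hot=F ⇒ idle: vacuous ✓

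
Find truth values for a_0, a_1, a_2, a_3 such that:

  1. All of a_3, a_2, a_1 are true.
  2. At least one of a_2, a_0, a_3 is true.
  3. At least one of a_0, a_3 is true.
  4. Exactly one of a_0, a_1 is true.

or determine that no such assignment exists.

a_0 = False, a_1 = True, a_2 = True, a_3 = True

  (1) {a_3, a_2, a_1}: all 3 true ✓
  (2) {a_2, a_0, a_3}: 2 true — at least one ✓
  (3) {a_0, a_3}: 1 true — at least one ✓
  (4) {a_0, a_1}: 1 true — exactly one ✓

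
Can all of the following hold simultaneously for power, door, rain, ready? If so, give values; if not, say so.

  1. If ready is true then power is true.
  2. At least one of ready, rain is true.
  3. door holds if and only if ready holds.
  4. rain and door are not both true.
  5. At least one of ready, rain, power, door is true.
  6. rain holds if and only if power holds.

power: True; door: False; rain: True; ready: False

  (1) ready=F ⇒ power: vacuous ✓
  (2) {ready, rain}: 1 true — at least one ✓
  (3) door=F, ready=F — same ✓
  (4) rain=T, door=F — not both ✓
  (5) {ready, rain, power, door}: 2 true — at least one ✓
  (6) rain=T, power=T — same ✓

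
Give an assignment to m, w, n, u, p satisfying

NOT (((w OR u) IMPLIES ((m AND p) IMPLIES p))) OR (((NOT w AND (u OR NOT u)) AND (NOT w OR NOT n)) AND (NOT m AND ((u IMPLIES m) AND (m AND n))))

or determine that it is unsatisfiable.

Unsatisfiable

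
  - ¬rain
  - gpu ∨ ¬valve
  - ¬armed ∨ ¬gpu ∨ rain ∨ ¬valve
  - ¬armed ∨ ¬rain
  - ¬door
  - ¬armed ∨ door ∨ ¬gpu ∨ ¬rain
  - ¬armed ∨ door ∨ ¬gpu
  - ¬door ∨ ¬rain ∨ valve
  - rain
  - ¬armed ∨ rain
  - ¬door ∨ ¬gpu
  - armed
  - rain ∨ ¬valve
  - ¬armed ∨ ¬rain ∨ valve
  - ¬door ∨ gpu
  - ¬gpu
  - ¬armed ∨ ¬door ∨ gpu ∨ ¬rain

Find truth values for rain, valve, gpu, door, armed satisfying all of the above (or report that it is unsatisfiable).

Unsatisfiable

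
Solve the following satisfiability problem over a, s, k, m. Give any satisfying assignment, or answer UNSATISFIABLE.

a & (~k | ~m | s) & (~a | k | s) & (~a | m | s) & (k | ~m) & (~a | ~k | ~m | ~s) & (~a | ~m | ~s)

Unit clause (a) forces a = True.
Set s = True.
  then (~a | ~m | ~s) forces m = False.
Set k = False.
Check each clause:
  (a): a holds.
  (~k | ~m | s): ~k holds.
  (~a | k | s): s holds.
  (~a | m | s): s holds.
  (k | ~m): ~m holds.
  (~a | ~k | ~m | ~s): ~k holds.
  (~a | ~m | ~s): ~m holds.
All clauses satisfied.

a: True, s: True, k: False, m: False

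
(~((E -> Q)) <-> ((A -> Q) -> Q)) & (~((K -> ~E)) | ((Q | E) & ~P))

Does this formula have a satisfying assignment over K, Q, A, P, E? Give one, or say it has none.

K = False, Q = False, A = True, P = False, E = True

  ~((E -> Q)) <-> ((A -> Q) -> Q) = True
    ~((E -> Q)) = True
      E -> Q = False
    (A -> Q) -> Q = True
      A -> Q = False
  ~((K -> ~E)) | ((Q | E) & ~P) = True
    ~((K -> ~E)) = False
      K -> ~E = True
        ~E = False
    (Q | E) & ~P = True
      Q | E = True
      ~P = True
Both conjuncts True, so the formula holds.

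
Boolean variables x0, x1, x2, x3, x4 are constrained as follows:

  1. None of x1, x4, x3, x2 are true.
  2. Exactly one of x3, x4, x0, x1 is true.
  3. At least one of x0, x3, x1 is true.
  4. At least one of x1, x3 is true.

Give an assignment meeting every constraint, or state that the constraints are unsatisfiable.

UNSATISFIABLE

Case x3 = True:
  Constraint (1) is violated (x3=T) — contradiction.
Case x3 = False:
  (1) forces x1 = False.
  Constraint (4) is violated (x1=F, x3=F) — contradiction.
Both cases fail — unsatisfiable.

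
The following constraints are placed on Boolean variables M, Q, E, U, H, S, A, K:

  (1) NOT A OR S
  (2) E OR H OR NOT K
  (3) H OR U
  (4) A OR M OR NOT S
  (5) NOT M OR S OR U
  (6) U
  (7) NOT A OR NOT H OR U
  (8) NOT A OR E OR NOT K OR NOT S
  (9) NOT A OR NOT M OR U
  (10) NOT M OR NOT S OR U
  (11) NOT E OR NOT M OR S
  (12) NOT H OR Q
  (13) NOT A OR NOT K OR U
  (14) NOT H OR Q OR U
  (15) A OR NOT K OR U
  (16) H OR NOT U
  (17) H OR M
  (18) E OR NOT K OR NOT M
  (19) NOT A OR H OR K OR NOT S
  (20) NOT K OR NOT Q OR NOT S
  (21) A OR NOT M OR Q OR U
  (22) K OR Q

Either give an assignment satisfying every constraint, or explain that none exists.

Unit clause (U) forces U = True.
In (H OR NOT U) only H is left, so H = True.
In (NOT H OR Q) only Q is left, so Q = True.
Set M = False.
Set E = True.
Set S = False.
  then (NOT A OR S) forces A = False.
Set K = True.
All clauses satisfied.

M=F, Q=T, E=T, U=T, H=T, S=F, A=F, K=T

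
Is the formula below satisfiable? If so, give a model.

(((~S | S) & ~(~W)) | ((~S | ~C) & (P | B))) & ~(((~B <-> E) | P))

P: False, W: True, C: True, B: True, E: True, S: True

  ((~S | S) & ~(~W)) | ((~S | ~C) & (P | B)) = True
    (~S | S) & ~(~W) = True
      ~S | S = True
        ~S = False
      ~(~W) = True
        ~W = False
    (~S | ~C) & (P | B) = False
      ~S | ~C = False
        ~S = False
        ~C = False
      P | B = True
  ~(((~B <-> E) | P)) = True
    (~B <-> E) | P = False
      ~B <-> E = False
        ~B = False
Both conjuncts True, so the formula holds.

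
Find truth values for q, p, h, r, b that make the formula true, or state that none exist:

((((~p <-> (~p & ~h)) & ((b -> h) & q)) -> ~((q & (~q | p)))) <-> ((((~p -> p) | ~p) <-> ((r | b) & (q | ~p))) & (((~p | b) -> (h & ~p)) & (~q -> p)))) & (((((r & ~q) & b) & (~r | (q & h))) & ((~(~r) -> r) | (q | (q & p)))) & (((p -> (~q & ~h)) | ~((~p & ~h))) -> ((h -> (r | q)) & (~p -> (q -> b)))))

Unsatisfiable

Case q = True: the conjunct ~q is False.
Case q = False: the formula simplifies to ((((~p -> p) | ~p) <-> ((r | b) & ~p)) & (((~p | b) -> (h & ~p)) & p)) & ((((r & b) & ~r) & (~(~r) -> r)) & (((p -> ~h) | ~((~p & ~h))) -> (h -> r))).
  p = True: the conjunct ((~p -> p) | ~p) <-> ((r | b) & ~p) becomes (True | False) <-> ((r | b) & False) = False.
  p = False: the conjunct p is False.
Both cases fail — unsatisfiable.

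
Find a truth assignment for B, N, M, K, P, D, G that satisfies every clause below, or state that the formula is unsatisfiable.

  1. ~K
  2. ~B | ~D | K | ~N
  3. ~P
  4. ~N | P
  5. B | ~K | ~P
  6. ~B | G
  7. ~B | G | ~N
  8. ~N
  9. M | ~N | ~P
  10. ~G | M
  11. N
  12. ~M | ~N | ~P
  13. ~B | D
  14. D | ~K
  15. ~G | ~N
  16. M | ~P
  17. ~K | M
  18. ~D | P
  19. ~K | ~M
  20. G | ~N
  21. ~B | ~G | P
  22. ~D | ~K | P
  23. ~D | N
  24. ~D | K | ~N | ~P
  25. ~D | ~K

Unsatisfiable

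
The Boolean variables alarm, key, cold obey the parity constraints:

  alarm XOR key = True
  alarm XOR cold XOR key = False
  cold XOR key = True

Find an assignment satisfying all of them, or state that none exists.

alarm: True; key: False; cold: True

alarm XOR key = T XOR F = True ✓
alarm XOR cold XOR key = T XOR T XOR F = False ✓
cold XOR key = T XOR F = True ✓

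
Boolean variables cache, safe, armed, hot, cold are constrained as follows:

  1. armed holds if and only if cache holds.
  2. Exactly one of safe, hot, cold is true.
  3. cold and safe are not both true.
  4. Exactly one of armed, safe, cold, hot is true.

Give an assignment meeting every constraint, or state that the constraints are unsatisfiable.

cache: False, safe: False, armed: False, hot: True, cold: False

  (1) armed=F, cache=F — same ✓
  (2) {safe, hot, cold}: 1 true — exactly one ✓
  (3) cold=F, safe=F — not both ✓
  (4) {armed, safe, cold, hot}: 1 true — exactly one ✓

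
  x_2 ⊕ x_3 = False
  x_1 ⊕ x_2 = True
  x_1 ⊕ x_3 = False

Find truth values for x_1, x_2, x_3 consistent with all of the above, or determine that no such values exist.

UNSATISFIABLE

Adding constraints 1, 2, 3 mod 2: every variable appears an even number of times on the left, so the left side is 0.
But the right sides sum to 1 (mod 2). 0 ≠ 1 — the system is inconsistent.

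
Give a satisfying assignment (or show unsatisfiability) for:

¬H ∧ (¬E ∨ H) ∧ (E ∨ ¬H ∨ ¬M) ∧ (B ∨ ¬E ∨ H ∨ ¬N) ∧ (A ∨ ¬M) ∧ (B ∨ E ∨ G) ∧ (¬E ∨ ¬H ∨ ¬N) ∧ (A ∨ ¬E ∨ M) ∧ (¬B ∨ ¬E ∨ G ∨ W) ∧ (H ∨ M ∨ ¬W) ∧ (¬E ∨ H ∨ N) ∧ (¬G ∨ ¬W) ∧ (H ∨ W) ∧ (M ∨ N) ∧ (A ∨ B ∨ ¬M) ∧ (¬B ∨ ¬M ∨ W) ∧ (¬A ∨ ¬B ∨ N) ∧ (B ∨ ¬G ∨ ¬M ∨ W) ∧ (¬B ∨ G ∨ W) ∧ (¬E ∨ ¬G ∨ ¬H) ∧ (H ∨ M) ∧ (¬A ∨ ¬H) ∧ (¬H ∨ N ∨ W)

Unit clause (¬H) forces H = False.
In (¬E ∨ H) only ¬E is left, so E = False.
In (H ∨ W) only W is left, so W = True.
In (H ∨ M) only M is left, so M = True.
In (A ∨ ¬M) only A is left, so A = True.
In (¬G ∨ ¬W) only ¬G is left, so G = False.
In (B ∨ E ∨ G) only B is left, so B = True.
In (¬A ∨ ¬B ∨ N) only N is left, so N = True.
All clauses satisfied.

N: True, W: True, H: False, A: True, E: False, B: True, M: True, G: False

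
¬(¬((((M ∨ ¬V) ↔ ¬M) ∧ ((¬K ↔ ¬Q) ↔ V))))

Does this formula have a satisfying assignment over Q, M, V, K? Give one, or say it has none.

Q=F, M=F, V=F, K=T

  ¬(¬((((M ∨ ¬V) ↔ ¬M) ∧ ((¬K ↔ ¬Q) ↔ V)))) = True
    ¬((((M ∨ ¬V) ↔ ¬M) ∧ ((¬K ↔ ¬Q) ↔ V))) = False
      ((M ∨ ¬V) ↔ ¬M) ∧ ((¬K ↔ ¬Q) ↔ V) = True
        (M ∨ ¬V) ↔ ¬M = True
          M ∨ ¬V = True
            ¬V = True
          ¬M = True
        (¬K ↔ ¬Q) ↔ V = True
          ¬K ↔ ¬Q = False
            ¬K = False
            ¬Q = True
The formula evaluates to True.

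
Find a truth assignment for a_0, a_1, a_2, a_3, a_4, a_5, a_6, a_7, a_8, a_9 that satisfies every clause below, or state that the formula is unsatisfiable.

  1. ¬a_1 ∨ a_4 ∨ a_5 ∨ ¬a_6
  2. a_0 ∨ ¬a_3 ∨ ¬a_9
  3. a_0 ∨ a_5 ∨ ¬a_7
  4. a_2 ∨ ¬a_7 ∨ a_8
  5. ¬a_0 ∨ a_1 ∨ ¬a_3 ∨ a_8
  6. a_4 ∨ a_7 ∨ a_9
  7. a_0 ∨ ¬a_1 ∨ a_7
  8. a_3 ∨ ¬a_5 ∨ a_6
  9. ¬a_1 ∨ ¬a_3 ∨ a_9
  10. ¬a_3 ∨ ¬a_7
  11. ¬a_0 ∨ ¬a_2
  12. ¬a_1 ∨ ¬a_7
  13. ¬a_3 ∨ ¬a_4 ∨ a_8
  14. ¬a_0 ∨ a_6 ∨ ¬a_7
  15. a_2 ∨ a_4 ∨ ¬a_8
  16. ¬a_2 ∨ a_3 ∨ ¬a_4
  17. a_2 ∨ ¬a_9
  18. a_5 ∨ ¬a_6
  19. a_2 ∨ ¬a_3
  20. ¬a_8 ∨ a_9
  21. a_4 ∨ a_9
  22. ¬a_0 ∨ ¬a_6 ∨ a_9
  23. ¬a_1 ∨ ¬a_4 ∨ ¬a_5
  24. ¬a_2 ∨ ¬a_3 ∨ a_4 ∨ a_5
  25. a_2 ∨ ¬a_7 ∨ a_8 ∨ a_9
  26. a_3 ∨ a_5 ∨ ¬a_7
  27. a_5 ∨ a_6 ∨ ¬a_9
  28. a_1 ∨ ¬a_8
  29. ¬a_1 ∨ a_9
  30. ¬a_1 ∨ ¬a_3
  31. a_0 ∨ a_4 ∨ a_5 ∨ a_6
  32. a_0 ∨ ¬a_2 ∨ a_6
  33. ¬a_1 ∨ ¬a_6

a_0=T; a_1=F; a_2=F; a_3=F; a_4=T; a_5=F; a_6=F; a_7=F; a_8=F; a_9=F

Set a_0 = True.
  then (¬a_0 ∨ ¬a_2) forces a_2 = False.
  then (a_2 ∨ ¬a_9) forces a_9 = False.
  then (a_2 ∨ ¬a_3) forces a_3 = False.
  then (¬a_8 ∨ a_9) forces a_8 = False.
  then (a_4 ∨ a_9) forces a_4 = True.
  then (¬a_0 ∨ ¬a_6 ∨ a_9) forces a_6 = False.
  then (a_2 ∨ ¬a_7 ∨ a_8 ∨ a_9) forces a_7 = False.
  then (¬a_1 ∨ a_9) forces a_1 = False.
  then (a_3 ∨ ¬a_5 ∨ a_6) forces a_5 = False.
All clauses satisfied.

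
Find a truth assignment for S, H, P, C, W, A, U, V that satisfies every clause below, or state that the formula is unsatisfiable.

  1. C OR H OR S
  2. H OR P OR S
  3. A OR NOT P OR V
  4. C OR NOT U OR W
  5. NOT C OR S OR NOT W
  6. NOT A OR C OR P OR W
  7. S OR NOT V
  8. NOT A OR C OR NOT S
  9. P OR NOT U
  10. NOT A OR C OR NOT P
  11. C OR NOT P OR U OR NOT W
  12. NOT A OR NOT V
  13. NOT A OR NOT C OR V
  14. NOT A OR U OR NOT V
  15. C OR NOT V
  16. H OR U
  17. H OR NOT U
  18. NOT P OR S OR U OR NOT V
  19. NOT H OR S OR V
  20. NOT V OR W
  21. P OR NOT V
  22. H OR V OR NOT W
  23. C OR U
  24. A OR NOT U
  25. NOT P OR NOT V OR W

Set S = True.
Try H = False:
  (H OR U) forces U = True.
  clause (H OR NOT U) is falsified — backtrack.
So H = True.
Set P = False.
  then (P OR NOT U) forces U = False.
  then (P OR NOT V) forces V = False.
  then (C OR U) forces C = True.
  then (NOT A OR NOT C OR V) forces A = False.
Set W = False.
All clauses satisfied.

S = True, H = True, P = False, C = True, W = False, A = False, U = False, V = False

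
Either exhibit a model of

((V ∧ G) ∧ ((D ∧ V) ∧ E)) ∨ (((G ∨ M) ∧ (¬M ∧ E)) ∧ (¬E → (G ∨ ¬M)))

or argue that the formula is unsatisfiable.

E = True; V = True; G = True; D = True; M = True

  ((V ∧ G) ∧ ((D ∧ V) ∧ E)) ∨ (((G ∨ M) ∧ (¬M ∧ E)) ∧ (¬E → (G ∨ ¬M))) = True
    (V ∧ G) ∧ ((D ∧ V) ∧ E) = True
      V ∧ G = True
      (D ∧ V) ∧ E = True
        D ∧ V = True
    ((G ∨ M) ∧ (¬M ∧ E)) ∧ (¬E → (G ∨ ¬M)) = False
      (G ∨ M) ∧ (¬M ∧ E) = False
        G ∨ M = True
        ¬M ∧ E = False
          ¬M = False
      ¬E → (G ∨ ¬M) = True
        ¬E = False
        G ∨ ¬M = True
          ¬M = False
The formula evaluates to True.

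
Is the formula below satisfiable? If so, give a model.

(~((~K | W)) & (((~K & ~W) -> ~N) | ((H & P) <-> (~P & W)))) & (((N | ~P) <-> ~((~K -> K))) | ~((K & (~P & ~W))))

P=T; N=T; W=F; K=T; H=T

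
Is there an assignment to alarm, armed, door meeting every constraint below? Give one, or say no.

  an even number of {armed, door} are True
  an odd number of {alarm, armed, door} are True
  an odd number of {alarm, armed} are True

alarm: True, armed: False, door: False

{armed, door}: 0 true → even ✓
{alarm, armed, door}: 1 true → odd ✓
{alarm, armed}: 1 true → odd ✓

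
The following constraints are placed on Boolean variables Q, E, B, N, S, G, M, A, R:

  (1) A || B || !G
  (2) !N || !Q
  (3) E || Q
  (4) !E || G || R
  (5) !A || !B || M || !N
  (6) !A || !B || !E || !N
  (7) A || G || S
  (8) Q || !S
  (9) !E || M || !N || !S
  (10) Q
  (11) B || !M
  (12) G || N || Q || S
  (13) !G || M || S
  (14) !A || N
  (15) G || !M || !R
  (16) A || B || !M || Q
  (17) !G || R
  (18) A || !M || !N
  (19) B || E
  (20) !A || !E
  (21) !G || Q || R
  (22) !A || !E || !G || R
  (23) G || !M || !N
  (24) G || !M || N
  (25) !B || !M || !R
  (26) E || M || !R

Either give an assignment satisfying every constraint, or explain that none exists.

Q = True, E = True, B = False, N = False, S = True, G = False, M = False, A = False, R = True

Unit clause (Q) forces Q = True.
In (!N || !Q) only !N is left, so N = False.
In (!A || N) only !A is left, so A = False.
Set E = True.
Set B = False.
  then (A || B || !G) forces G = False.
  then (!E || G || R) forces R = True.
  then (A || G || S) forces S = True.
  then (B || !M) forces M = False.
All clauses satisfied.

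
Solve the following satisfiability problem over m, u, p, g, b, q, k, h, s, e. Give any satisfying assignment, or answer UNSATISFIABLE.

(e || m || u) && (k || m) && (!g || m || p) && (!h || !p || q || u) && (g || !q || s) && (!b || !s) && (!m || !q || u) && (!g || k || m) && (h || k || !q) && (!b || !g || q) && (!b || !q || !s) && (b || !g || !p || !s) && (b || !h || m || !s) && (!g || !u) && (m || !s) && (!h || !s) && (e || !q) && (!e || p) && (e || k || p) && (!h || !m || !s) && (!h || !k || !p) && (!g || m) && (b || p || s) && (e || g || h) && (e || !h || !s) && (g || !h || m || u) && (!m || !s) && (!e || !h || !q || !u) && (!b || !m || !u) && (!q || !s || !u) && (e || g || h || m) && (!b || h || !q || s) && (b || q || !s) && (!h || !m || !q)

m = False, u = False, p = True, g = False, b = True, q = False, k = True, h = False, s = False, e = True

Set m = False.
  then (k || m) forces k = True.
  then (m || !s) forces s = False.
  then (!g || m) forces g = False.
  then (g || !q || s) forces q = False.
Set u = False.
  then (e || m || u) forces e = True.
  then (!e || p) forces p = True.
  then (!h || !k || !p) forces h = False.
Set b = True.
All clauses satisfied.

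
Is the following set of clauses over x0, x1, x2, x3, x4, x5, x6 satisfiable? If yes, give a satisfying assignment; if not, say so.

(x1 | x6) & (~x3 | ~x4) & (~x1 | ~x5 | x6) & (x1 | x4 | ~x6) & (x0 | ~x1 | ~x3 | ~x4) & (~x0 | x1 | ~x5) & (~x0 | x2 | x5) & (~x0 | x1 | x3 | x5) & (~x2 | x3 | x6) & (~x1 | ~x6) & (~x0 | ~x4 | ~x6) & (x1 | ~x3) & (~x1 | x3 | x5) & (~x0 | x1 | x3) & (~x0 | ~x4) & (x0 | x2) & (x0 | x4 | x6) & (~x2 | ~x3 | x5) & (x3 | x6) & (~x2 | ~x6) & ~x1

Case x1 = True:
  Clause (~x1) is falsified — contradiction.
Case x1 = False:
  (x1 | x6) forces x6 = True.
  (x1 | x4 | ~x6) forces x4 = True.
  (~x3 | ~x4) forces x3 = False.
  (~x0 | ~x4 | ~x6) forces x0 = False.
  (x0 | x2) forces x2 = True.
  Clause (~x2 | ~x6) is falsified — contradiction.
Both cases fail, so the formula is unsatisfiable.

Unsatisfiable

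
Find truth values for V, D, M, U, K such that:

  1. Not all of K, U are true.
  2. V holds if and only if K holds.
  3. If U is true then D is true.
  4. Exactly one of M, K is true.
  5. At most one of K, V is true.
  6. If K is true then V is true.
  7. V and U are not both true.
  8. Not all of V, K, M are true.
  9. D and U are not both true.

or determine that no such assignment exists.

V = False; D = True; M = True; U = False; K = False

  (1) {K, U}: 0/2 true — not all ✓
  (2) V=F, K=F — same ✓
  (3) U=F ⇒ D: vacuous ✓
  (4) {M, K}: 1 true — exactly one ✓
  (5) {K, V}: 0 true — at most one ✓
  (6) K=F ⇒ V: vacuous ✓
  (7) V=F, U=F — not both ✓
  (8) {V, K, M}: 1/3 true — not all ✓
  (9) D=T, U=F — not both ✓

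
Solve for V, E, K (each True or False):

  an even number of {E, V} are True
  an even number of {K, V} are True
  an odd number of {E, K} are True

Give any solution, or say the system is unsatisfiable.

Unsatisfiable — no assignment works.

Adding constraints 1, 2, 3 mod 2: every variable appears an even number of times on the left, so the left side is 0.
But the right sides sum to 1 (mod 2). 0 ≠ 1 — the system is inconsistent.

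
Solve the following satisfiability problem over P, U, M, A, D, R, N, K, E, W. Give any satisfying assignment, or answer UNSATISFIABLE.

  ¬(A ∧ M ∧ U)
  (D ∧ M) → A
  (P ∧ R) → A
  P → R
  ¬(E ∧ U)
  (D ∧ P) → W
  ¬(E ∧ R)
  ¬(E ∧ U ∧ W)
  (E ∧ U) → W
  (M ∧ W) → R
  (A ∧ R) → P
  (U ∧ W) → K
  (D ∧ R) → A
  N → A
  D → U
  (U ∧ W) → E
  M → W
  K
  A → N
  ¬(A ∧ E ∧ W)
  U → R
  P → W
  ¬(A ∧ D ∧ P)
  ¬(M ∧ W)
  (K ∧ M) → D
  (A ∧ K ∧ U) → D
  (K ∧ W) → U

Unit clause (K) forces K = True.
Try P = True:
  (¬P ∨ R) forces R = True.
  (¬E ∨ ¬R) forces E = False.
  (¬P ∨ W) forces W = True.
  (¬K ∨ U ∨ ¬W) forces U = True.
  clause (E ∨ ¬U ∨ ¬W) is falsified — backtrack.
So P = False.
Set U = False.
  then (¬K ∨ U ∨ ¬W) forces W = False.
  then (¬D ∨ U) forces D = False.
  then (¬M ∨ W) forces M = False.
Set A = False.
  then (A ∨ ¬N) forces N = False.
Set R = True.
  then (¬E ∨ ¬R) forces E = False.
All clauses satisfied.

P: False, U: False, M: False, A: False, D: False, R: True, N: False, K: True, E: False, W: False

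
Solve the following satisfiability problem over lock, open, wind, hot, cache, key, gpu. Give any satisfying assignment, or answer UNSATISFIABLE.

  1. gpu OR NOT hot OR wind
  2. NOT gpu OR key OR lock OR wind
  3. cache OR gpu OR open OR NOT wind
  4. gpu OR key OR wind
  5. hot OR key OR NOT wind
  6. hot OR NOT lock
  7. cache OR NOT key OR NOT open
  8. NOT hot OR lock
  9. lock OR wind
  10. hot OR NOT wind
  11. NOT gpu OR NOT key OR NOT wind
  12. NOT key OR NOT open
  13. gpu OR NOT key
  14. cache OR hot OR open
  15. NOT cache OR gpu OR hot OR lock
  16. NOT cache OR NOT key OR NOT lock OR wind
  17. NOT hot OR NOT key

Try lock = False:
  (NOT hot OR lock) forces hot = False.
  (lock OR wind) forces wind = True.
  clause (hot OR NOT wind) is falsified — backtrack.
So lock = True.
  then (hot OR NOT lock) forces hot = True.
  then (NOT hot OR NOT key) forces key = False.
Set open = False.
Set wind = True.
Set cache = False.
  then (cache OR gpu OR open OR NOT wind) forces gpu = True.
All clauses satisfied.

lock: True, open: False, wind: True, hot: True, cache: False, key: False, gpu: True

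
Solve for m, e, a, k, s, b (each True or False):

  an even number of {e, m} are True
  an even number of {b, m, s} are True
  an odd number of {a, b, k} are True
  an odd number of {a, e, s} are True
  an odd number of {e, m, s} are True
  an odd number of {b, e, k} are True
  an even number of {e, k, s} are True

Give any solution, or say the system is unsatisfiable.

m=T, e=T, a=T, k=F, s=T, b=F

{e, m}: 2 true → even ✓
{b, m, s}: 2 true → even ✓
{a, b, k}: 1 true → odd ✓
{a, e, s}: 3 true → odd ✓
{e, m, s}: 3 true → odd ✓
{b, e, k}: 1 true → odd ✓
{e, k, s}: 2 true → even ✓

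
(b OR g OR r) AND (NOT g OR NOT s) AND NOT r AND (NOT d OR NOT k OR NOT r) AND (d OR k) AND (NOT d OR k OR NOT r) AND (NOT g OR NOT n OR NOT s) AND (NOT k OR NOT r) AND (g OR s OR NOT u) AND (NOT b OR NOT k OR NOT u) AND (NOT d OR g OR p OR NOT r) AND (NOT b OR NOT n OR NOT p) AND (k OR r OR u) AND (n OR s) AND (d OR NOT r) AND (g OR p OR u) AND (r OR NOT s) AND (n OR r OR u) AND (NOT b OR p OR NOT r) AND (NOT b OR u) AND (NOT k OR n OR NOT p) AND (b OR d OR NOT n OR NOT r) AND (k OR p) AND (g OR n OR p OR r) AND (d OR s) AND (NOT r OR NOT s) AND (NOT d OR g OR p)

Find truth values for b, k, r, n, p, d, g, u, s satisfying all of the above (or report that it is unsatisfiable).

b = False, k = True, r = False, n = True, p = False, d = True, g = True, u = True, s = False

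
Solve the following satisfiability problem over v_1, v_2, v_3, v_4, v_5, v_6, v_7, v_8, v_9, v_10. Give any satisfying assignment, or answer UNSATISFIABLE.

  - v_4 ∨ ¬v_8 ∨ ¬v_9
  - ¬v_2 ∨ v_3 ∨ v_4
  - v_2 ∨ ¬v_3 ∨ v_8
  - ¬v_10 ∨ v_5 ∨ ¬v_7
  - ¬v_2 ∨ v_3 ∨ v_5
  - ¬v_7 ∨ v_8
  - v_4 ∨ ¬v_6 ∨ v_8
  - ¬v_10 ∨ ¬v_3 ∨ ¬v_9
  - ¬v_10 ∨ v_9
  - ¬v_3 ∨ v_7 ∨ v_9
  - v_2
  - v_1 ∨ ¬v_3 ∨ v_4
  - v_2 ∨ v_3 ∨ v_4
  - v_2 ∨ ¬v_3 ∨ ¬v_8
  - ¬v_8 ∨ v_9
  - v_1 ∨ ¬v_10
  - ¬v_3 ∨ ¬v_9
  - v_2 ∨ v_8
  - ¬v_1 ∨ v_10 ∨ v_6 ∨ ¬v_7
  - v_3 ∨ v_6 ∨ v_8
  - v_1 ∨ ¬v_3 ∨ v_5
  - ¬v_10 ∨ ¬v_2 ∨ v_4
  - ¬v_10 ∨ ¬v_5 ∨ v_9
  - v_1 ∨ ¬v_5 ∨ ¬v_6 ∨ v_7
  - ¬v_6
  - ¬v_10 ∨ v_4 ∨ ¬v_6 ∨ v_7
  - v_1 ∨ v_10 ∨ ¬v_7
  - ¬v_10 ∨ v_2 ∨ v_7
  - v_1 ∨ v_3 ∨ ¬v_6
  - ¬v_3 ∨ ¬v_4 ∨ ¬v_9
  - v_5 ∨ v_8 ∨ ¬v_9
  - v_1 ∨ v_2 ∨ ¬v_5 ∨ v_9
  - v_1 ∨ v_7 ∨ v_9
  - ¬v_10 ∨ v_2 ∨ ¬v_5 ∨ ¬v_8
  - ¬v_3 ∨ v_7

v_1 = True, v_2 = True, v_3 = False, v_4 = True, v_5 = True, v_6 = False, v_7 = False, v_8 = True, v_9 = True, v_10 = False

Unit clause (v_2) forces v_2 = True.
Unit clause (¬v_6) forces v_6 = False.
Set v_1 = True.
Set v_3 = False.
  then (¬v_2 ∨ v_3 ∨ v_4) forces v_4 = True.
  then (¬v_2 ∨ v_3 ∨ v_5) forces v_5 = True.
  then (v_3 ∨ v_6 ∨ v_8) forces v_8 = True.
  then (¬v_8 ∨ v_9) forces v_9 = True.
Set v_7 = False.
Set v_10 = False.
All clauses satisfied.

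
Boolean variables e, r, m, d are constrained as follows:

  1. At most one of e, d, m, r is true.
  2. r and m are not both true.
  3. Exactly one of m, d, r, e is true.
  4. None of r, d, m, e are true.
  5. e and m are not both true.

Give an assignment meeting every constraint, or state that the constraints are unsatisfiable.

Case e = True:
  Constraint (4) is violated (e=T) — contradiction.
Case e = False:
  (4) forces r = False.
  (4) forces d = False.
  (3) with d=F, r=F, e=F forces m = True.
  Constraint (4) is violated (m=T) — contradiction.
Both cases fail — unsatisfiable.

Unsatisfiable — no assignment works.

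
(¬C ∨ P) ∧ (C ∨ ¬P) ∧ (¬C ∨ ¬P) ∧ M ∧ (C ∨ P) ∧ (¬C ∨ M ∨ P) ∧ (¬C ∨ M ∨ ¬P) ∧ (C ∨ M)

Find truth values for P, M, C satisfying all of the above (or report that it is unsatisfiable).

The formula is unsatisfiable.

Case P = True:
  (C ∨ ¬P) forces C = True.
  Clause (¬C ∨ ¬P) is falsified — contradiction.
Case P = False:
  (¬C ∨ P) forces C = False.
  Clause (C ∨ P) is falsified — contradiction.
Both cases fail, so the formula is unsatisfiable.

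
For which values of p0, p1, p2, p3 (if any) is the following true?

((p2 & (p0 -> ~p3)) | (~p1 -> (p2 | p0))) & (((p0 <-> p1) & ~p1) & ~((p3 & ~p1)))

p0 = False, p1 = False, p2 = True, p3 = False

  (p2 & (p0 -> ~p3)) | (~p1 -> (p2 | p0)) = True
    p2 & (p0 -> ~p3) = True
      p0 -> ~p3 = True
        ~p3 = True
    ~p1 -> (p2 | p0) = True
      ~p1 = True
      p2 | p0 = True
  ((p0 <-> p1) & ~p1) & ~((p3 & ~p1)) = True
    (p0 <-> p1) & ~p1 = True
      p0 <-> p1 = True
      ~p1 = True
    ~((p3 & ~p1)) = True
      p3 & ~p1 = False
        ~p1 = True
Both conjuncts True, so the formula holds.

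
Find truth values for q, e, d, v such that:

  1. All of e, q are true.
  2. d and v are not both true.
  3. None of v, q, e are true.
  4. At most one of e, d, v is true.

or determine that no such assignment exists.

The formula is unsatisfiable.

Case q = True:
  Constraint (3) is violated (q=T) — contradiction.
Case q = False:
  Constraint (1) is violated (q=F) — contradiction.
Both cases fail — unsatisfiable.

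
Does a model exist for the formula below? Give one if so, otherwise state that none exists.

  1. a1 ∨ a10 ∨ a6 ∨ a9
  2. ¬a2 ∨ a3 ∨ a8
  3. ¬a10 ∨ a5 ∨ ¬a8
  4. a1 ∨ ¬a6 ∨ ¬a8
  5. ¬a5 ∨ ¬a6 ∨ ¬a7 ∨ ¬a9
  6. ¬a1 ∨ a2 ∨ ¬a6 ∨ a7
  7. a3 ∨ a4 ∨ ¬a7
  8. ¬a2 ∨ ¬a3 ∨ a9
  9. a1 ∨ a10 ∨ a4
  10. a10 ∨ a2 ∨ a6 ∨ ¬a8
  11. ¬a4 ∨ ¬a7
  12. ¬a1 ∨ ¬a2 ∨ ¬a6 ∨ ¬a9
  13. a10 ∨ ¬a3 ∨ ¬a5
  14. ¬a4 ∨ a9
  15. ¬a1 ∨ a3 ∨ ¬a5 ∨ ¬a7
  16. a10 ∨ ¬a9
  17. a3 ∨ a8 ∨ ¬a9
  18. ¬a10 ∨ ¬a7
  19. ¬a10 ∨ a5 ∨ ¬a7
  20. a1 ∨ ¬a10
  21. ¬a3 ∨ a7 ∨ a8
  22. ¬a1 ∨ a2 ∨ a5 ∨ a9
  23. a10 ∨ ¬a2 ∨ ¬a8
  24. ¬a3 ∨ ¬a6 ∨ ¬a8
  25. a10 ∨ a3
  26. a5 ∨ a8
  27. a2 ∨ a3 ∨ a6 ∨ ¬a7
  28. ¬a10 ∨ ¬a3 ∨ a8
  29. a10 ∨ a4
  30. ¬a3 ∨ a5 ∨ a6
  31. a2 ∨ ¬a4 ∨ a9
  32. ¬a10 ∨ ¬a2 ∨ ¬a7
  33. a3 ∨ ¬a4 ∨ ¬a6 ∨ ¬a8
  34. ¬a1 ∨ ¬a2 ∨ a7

Set a1 = True.
Set a2 = False.
Set a3 = True.
Set a4 = True.
  then (¬a4 ∨ ¬a7) forces a7 = False.
  then (¬a4 ∨ a9) forces a9 = True.
  then (a10 ∨ ¬a9) forces a10 = True.
  then (¬a3 ∨ a7 ∨ a8) forces a8 = True.
  then (¬a3 ∨ ¬a6 ∨ ¬a8) forces a6 = False.
  then (¬a3 ∨ a5 ∨ a6) forces a5 = True.
All clauses satisfied.

a1: True, a2: False, a3: True, a4: True, a5: True, a6: False, a7: False, a8: True, a9: True, a10: True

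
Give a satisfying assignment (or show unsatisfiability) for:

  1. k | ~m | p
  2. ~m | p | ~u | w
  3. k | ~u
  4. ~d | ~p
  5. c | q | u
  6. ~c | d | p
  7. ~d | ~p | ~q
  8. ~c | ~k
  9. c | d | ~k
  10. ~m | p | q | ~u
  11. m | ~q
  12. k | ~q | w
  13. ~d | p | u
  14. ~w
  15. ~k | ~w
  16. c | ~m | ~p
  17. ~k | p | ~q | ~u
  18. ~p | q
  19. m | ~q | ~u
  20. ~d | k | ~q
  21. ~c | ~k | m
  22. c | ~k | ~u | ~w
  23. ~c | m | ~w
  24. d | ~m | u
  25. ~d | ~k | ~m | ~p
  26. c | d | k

Unit clause (~w) forces w = False.
Set d = True.
  then (~d | ~p) forces p = False.
  then (~d | p | u) forces u = True.
  then (~m | p | ~u | w) forces m = False.
  then (k | ~u) forces k = True.
  then (~c | ~k) forces c = False.
  then (m | ~q) forces q = False.
All clauses satisfied.

d = True, q = False, p = False, k = True, w = False, m = False, u = True, c = False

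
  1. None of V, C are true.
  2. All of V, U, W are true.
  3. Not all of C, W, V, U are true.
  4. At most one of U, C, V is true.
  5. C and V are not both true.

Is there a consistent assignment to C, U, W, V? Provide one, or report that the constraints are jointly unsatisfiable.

No satisfying assignment exists.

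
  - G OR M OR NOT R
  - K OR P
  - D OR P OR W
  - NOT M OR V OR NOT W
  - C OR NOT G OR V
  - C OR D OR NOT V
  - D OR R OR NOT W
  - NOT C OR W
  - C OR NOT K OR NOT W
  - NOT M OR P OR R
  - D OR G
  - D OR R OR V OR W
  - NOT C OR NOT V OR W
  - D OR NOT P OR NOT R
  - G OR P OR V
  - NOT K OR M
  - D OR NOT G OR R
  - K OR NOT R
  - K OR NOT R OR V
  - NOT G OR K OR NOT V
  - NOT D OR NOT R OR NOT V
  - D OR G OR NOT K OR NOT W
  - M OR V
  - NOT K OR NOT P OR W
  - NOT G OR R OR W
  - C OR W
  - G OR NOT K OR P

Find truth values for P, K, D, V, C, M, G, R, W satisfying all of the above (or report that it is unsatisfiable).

P = True, K = True, D = True, V = True, C = True, M = True, G = True, R = False, W = True

Set P = True.
Set K = True.
  then (NOT K OR M) forces M = True.
  then (NOT K OR NOT P OR W) forces W = True.
  then (NOT M OR V OR NOT W) forces V = True.
  then (C OR NOT K OR NOT W) forces C = True.
Try D = False:
  (D OR R OR NOT W) forces R = True.
  clause (D OR NOT P OR NOT R) is falsified — backtrack.
So D = True.
  then (NOT D OR NOT R OR NOT V) forces R = False.
Set G = True.
All clauses satisfied.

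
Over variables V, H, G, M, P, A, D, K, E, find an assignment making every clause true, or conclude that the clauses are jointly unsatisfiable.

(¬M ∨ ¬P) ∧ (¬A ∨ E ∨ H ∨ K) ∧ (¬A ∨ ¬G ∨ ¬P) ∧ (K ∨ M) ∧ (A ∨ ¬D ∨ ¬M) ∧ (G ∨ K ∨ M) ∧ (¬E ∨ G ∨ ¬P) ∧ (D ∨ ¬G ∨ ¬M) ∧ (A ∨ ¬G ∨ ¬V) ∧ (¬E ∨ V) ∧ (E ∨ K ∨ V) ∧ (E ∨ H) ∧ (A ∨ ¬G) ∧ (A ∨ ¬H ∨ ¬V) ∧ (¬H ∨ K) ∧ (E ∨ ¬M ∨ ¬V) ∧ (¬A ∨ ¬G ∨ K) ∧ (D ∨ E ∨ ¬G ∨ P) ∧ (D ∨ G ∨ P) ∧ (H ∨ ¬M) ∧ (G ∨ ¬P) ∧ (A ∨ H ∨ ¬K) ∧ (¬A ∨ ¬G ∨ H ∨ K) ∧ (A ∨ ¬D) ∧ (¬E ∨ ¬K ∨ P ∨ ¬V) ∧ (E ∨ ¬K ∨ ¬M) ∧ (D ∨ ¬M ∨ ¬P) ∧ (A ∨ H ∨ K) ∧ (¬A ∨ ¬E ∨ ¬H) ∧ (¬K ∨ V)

Try V = False:
  (¬E ∨ V) forces E = False.
  (E ∨ K ∨ V) forces K = True.
  clause (¬K ∨ V) is falsified — backtrack.
So V = True.
Set H = True.
  then (A ∨ ¬H ∨ ¬V) forces A = True.
  then (¬H ∨ K) forces K = True.
  then (¬A ∨ ¬E ∨ ¬H) forces E = False.
  then (E ∨ ¬M ∨ ¬V) forces M = False.
Set G = True.
  then (¬A ∨ ¬G ∨ ¬P) forces P = False.
  then (D ∨ E ∨ ¬G ∨ P) forces D = True.
All clauses satisfied.

V = True; H = True; G = True; M = False; P = False; A = True; D = True; K = True; E = False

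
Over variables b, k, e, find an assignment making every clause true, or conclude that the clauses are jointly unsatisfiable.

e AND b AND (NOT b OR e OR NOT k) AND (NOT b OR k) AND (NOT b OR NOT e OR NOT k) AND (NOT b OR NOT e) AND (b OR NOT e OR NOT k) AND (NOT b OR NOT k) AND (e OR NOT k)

The formula is unsatisfiable.

Case b = True:
  (e) forces e = True.
  Clause (NOT b OR NOT e) is falsified — contradiction.
Case b = False:
  Clause (b) is falsified — contradiction.
Both cases fail, so the formula is unsatisfiable.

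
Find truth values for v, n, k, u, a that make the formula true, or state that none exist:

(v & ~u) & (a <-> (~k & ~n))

v=T, n=T, k=F, u=F, a=F

  v & ~u = True
    ~u = True
  a <-> (~k & ~n) = True
    ~k & ~n = False
      ~k = True
      ~n = False
Both conjuncts True, so the formula holds.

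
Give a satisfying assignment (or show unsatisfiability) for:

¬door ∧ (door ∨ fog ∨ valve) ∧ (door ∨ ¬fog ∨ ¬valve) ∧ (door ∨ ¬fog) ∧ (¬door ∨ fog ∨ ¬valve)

fog: False, door: False, valve: True

Unit clause (¬door) forces door = False.
In (door ∨ ¬fog) only ¬fog is left, so fog = False.
In (door ∨ fog ∨ valve) only valve is left, so valve = True.
Check each clause:
  (¬door): ¬door holds.
  (door ∨ fog ∨ valve): valve holds.
  (door ∨ ¬fog ∨ ¬valve): ¬fog holds.
  (door ∨ ¬fog): ¬fog holds.
  (¬door ∨ fog ∨ ¬valve): ¬door holds.
All clauses satisfied.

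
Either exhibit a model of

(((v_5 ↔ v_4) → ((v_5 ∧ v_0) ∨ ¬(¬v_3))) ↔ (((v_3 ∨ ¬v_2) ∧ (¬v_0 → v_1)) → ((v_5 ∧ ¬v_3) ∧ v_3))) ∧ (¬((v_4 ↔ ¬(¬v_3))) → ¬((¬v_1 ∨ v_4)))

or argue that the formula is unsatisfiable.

v_0=F, v_1=F, v_2=T, v_3=T, v_4=T, v_5=F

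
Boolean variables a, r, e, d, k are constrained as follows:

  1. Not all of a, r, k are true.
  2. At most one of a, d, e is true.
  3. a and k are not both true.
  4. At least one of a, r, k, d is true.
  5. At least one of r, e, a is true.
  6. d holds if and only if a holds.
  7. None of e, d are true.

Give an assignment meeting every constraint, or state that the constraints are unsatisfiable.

a = False; r = True; e = False; d = False; k = False

  (1) {a, r, k}: 1/3 true — not all ✓
  (2) {a, d, e}: 0 true — at most one ✓
  (3) a=F, k=F — not both ✓
  (4) {a, r, k, d}: 1 true — at least one ✓
  (5) {r, e, a}: 1 true — at least one ✓
  (6) d=F, a=F — same ✓
  (7) {e, d}: 0 true — none ✓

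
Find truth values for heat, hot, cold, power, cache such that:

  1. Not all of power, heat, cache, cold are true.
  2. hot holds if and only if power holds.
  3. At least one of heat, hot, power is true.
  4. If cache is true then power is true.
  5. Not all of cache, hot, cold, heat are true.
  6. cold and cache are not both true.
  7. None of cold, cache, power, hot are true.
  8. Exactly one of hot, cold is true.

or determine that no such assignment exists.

The formula is unsatisfiable.

Case cache = True:
  Constraint (7) is violated (cache=T) — contradiction.
Case cache = False:
  (7) forces cold = False.
  (7) forces power = False.
  (2) with power=F forces hot = False.
  Constraint (8) is violated (hot=F, cold=F) — contradiction.
Both cases fail — unsatisfiable.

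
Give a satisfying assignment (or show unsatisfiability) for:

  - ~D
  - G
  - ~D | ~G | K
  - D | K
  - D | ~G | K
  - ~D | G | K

K: True, D: False, G: True

Unit clause (~D) forces D = False.
Unit clause (G) forces G = True.
In (D | K) only K is left, so K = True.
Check each clause:
  (~D): ~D holds.
  (G): G holds.
  (~D | ~G | K): ~D holds.
  (D | K): K holds.
  (D | ~G | K): K holds.
  (~D | G | K): ~D holds.
All clauses satisfied.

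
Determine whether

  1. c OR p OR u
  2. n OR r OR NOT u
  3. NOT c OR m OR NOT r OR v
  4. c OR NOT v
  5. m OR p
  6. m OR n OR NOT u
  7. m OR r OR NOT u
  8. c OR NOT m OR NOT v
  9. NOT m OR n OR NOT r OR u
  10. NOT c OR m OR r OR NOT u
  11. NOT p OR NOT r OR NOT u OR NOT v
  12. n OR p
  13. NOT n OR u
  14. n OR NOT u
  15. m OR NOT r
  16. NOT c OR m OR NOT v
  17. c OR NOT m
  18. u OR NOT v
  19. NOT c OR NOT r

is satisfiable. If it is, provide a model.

Set u = False.
  then (NOT n OR u) forces n = False.
  then (u OR NOT v) forces v = False.
  then (n OR p) forces p = True.
Set c = True.
  then (NOT c OR NOT r) forces r = False.
Set m = True.
All clauses satisfied.

u = False, v = False, c = True, r = False, p = True, m = True, n = False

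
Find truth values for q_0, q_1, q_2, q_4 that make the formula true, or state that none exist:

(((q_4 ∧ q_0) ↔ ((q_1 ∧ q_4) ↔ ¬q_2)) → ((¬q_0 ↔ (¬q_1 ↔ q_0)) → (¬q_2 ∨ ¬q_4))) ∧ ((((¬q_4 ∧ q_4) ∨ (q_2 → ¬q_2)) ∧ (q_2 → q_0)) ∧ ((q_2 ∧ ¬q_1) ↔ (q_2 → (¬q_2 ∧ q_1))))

UNSATISFIABLE

Case q_2 = True: the formula simplifies to (((q_4 ∧ q_0) ↔ ¬((q_1 ∧ q_4))) → ((¬q_0 ↔ (¬q_1 ↔ q_0)) → ¬q_4)) ∧ (((¬q_4 ∧ q_4) ∧ q_0) ∧ q_1).
  q_4 = True: the conjunct ¬q_4 is False.
  q_4 = False: the conjunct q_4 is False.
Case q_2 = False: the conjunct (q_2 ∧ ¬q_1) ↔ (q_2 → (¬q_2 ∧ q_1)) becomes (False ∧ ¬q_1) ↔ (False → q_1) = False.
Both cases fail — unsatisfiable.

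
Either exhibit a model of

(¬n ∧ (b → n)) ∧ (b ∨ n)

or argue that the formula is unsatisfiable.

The formula is unsatisfiable.

Case n = True: the conjunct ¬n is False.
Case n = False: the formula simplifies to ¬b ∧ b.
  b = True: the conjunct ¬b is False.
  b = False: the conjunct b is False.
Both cases fail — unsatisfiable.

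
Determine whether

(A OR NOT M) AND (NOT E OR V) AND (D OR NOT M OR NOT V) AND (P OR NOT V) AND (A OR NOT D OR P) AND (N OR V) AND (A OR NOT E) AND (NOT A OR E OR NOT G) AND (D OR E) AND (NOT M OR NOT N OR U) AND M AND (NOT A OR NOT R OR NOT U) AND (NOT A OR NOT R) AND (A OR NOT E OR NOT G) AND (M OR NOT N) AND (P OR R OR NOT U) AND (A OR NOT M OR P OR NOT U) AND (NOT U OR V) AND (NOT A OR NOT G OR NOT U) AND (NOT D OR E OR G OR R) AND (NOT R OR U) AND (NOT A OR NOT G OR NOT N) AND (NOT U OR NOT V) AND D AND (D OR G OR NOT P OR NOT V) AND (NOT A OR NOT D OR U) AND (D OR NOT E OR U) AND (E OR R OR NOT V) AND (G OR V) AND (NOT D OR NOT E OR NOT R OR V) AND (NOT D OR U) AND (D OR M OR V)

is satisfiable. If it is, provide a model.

The formula is unsatisfiable.

Case D = True:
  (M) forces M = True.
  (A OR NOT M) forces A = True.
  (NOT A OR NOT R) forces R = False.
  (NOT A OR NOT D OR U) forces U = True.
  (P OR R OR NOT U) forces P = True.
  (NOT U OR V) forces V = True.
  Clause (NOT U OR NOT V) is falsified — contradiction.
Case D = False:
  Clause (D) is falsified — contradiction.
Both cases fail, so the formula is unsatisfiable.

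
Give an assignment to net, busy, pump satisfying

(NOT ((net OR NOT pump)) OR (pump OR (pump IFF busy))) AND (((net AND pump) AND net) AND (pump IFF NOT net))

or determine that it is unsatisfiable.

Case pump = True: the formula simplifies to (net AND net) AND NOT net.
  net = True: the conjunct NOT net is False.
  net = False: the conjunct net is False.
Case pump = False: the conjunct pump is False.
Both cases fail — unsatisfiable.

No satisfying assignment exists.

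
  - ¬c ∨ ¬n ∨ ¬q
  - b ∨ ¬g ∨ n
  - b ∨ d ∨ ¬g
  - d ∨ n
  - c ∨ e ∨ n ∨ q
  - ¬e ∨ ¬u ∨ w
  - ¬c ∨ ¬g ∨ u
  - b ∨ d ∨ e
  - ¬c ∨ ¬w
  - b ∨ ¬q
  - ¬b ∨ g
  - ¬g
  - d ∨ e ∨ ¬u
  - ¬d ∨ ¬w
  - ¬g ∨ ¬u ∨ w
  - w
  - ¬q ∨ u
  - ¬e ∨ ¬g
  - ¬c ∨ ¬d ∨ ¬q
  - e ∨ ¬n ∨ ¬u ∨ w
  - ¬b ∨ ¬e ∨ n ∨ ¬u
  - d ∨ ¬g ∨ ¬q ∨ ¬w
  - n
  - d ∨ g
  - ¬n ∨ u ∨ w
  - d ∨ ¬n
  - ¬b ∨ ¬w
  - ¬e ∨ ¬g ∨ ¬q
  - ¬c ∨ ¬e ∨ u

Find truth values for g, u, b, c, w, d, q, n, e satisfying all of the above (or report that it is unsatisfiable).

Unsatisfiable

Case g = True:
  Clause (¬g) is falsified — contradiction.
Case g = False:
  (¬b ∨ g) forces b = False.
  (b ∨ ¬q) forces q = False.
  (w) forces w = True.
  (¬c ∨ ¬w) forces c = False.
  (¬d ∨ ¬w) forces d = False.
  Clause (d ∨ g) is falsified — contradiction.
Both cases fail, so the formula is unsatisfiable.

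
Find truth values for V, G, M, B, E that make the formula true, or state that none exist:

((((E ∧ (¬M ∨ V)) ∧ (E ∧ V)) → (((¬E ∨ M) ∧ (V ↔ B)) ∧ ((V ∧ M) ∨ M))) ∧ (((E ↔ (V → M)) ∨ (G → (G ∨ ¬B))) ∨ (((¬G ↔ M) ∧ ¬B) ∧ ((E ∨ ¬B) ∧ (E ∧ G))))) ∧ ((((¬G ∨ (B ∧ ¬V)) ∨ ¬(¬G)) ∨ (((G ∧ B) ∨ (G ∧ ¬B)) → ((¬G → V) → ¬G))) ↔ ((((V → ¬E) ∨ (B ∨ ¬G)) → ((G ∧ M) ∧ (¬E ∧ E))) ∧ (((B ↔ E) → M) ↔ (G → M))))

Case G = True: the formula simplifies to (((E ∧ (¬M ∨ V)) ∧ (E ∧ V)) → (((¬E ∨ M) ∧ (V ↔ B)) ∧ ((V ∧ M) ∨ M))) ∧ ((((V → ¬E) ∨ B) → (M ∧ (¬E ∧ E))) ∧ (((B ↔ E) → M) ↔ M)).
  E = True: simplifies to (((¬M ∨ V) ∧ V) → ((M ∧ (V ↔ B)) ∧ ((V ∧ M) ∨ M))) ∧ (¬((¬V ∨ B)) ∧ ((B → M) ↔ M)).
    V = True: simplifies to ((M ∧ B) ∧ (M ∨ M)) ∧ (¬B ∧ ((B → M) ↔ M)).
      B = True: the conjunct ¬B is False.
      B = False: the conjunct B is False.
    V = False: the conjunct ¬((¬V ∨ B)) becomes ¬((True ∨ B)) = False.
  E = False: the conjunct ((V → ¬E) ∨ B) → (M ∧ (¬E ∧ E)) becomes (True ∨ B) → (M ∧ False) = False.
Case G = False: the conjunct (((¬G ∨ (B ∧ ¬V)) ∨ ¬(¬G)) ∨ (((G ∧ B) ∨ (G ∧ ¬B)) → ((¬G → V) → ¬G))) ↔ ((((V → ¬E) ∨ (B ∨ ¬G)) → ((G ∧ M) ∧ (¬E ∧ E))) ∧ (((B ↔ E) → M) ↔ (G → M))) becomes (True ∨ True) ↔ (False ∧ ((B ↔ E) → M)) = False.
Both cases fail — unsatisfiable.

The formula is unsatisfiable.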